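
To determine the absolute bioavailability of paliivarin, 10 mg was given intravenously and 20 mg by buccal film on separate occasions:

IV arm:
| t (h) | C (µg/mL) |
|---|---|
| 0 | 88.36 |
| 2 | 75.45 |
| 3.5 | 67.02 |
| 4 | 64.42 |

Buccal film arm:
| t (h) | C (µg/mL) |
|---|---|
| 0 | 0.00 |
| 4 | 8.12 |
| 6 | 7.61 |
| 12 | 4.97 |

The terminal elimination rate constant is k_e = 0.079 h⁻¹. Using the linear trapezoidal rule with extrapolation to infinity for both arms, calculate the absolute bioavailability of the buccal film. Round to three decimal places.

Trapezoidal AUC_0→4 (IV):
  [0→2]: (88.36+75.45)/2 × 2 = 163.81
  [2→3.5]: (75.45+67.02)/2 × 1.5 = 106.8525
  [3.5→4]: (67.02+64.42)/2 × 0.5 = 32.86
  Sum = 303.5225 µg/mL·h
IV tail: 64.42/0.079 = 815.443; AUC_iv,0→∞ = 303.5225 + 815.443 = 1118.9655 µg/mL·h
Trapezoidal AUC_0→12 (buccal film):
  [0→4]: (0.00+8.12)/2 × 4 = 16.24
  [4→6]: (8.12+7.61)/2 × 2 = 15.73
  [6→12]: (7.61+4.97)/2 × 6 = 37.74
  Sum = 69.71 µg/mL·h
buccal film tail: 4.97/0.079 = 62.911; AUC_ev,0→∞ = 69.71 + 62.911 = 132.621 µg/mL·h
F = (AUC_ev/D_ev)/(AUC_iv/D_iv) = (132.621/20)/(1118.9655/10) = 6.63105/111.89655 = 0.0593

F = 0.059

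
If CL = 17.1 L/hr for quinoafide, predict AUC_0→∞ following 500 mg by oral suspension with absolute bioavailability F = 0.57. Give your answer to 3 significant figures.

AUC_0→∞ = F × Dose / CL
        = 0.57 × 500 / 17.1 = 16.6667 mg/L·hr

AUC = 16.7 mg/L·hr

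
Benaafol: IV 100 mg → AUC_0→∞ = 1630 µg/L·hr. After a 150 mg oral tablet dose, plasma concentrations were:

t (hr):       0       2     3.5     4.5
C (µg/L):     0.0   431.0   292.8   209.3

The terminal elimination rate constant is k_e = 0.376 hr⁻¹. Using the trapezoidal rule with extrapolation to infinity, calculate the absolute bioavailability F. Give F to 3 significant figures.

Trapezoidal AUC_0→4.5 (oral tablet):
  [0→2]: (0.0+431.0)/2 × 2 = 431.0
  [2→3.5]: (431.0+292.8)/2 × 1.5 = 542.85
  [3.5→4.5]: (292.8+209.3)/2 × 1 = 251.05
  Sum = 1224.9 µg/L·hr
Tail: C_last/k_e = 209.3/0.376 = 556.649
AUC_0→∞ (oral tablet) = 1224.9 + 556.649 = 1781.549 µg/L·hr
F = (AUC_ev/D_ev)/(AUC_iv/D_iv) = (1781.549/150)/(1630/100) = 11.877/16.3 = 0.7287

F = 0.729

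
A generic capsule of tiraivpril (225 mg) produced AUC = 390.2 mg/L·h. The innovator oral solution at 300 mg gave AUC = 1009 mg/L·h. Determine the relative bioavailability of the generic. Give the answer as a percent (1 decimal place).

F_rel = (AUC_test/D_test) / (AUC_ref/D_ref)
      = (390.2/225) / (1009/300)
      = 1.73422 / 3.36333 = 0.5156 = 51.56%

F_rel = 51.6%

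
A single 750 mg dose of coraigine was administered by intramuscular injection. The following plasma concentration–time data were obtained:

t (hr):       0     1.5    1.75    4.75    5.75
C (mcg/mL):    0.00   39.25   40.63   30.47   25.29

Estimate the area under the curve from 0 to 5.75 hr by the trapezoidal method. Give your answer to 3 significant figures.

Trapezoidal AUC_0→5.75:
  [0→1.5]: (0.00+39.25)/2 × 1.5 = 29.4375
  [1.5→1.75]: (39.25+40.63)/2 × 0.25 = 9.985
  [1.75→4.75]: (40.63+30.47)/2 × 3 = 106.65
  [4.75→5.75]: (30.47+25.29)/2 × 1 = 27.88
  Sum = 173.9525 mcg/mL·hr

AUC = 174 mcg/mL·hr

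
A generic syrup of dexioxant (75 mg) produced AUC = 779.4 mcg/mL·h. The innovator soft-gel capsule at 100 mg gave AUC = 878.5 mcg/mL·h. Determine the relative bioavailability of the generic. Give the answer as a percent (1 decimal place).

F_rel = 118.3%

F_rel = (AUC_test/D_test) / (AUC_ref/D_ref)
      = (779.4/75) / (878.5/100)
      = 10.392 / 8.785 = 1.1829 = 118.29%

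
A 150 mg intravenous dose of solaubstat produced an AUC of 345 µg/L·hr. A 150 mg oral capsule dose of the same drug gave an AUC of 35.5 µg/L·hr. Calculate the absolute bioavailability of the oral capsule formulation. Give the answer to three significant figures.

F = 0.103

F = (AUC_ev / D_ev) / (AUC_iv / D_iv)
  = (35.5/150) / (345/150)
  = 0.236667 / 2.3 = 0.1029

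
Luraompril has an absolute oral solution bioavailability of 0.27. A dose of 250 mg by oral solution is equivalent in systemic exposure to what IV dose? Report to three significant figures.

D_iv = 67.5 mg

Systemic exposure from an extravascular dose = F × D_ev, so the equivalent IV dose is F × D_ev.
D_iv = F × D_ev = 0.27 × 250 = 67.5 mg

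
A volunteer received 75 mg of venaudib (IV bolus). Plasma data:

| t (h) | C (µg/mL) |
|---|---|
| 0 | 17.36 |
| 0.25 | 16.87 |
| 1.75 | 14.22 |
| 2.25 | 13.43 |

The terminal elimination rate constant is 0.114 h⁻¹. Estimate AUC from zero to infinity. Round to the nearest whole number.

AUC = 152 µg/mL·h

Trapezoidal AUC_0→2.25:
  [0→0.25]: (17.36+16.87)/2 × 0.25 = 4.27875
  [0.25→1.75]: (16.87+14.22)/2 × 1.5 = 23.3175
  [1.75→2.25]: (14.22+13.43)/2 × 0.5 = 6.9125
  Sum = 34.50875 µg/mL·h
Extrapolated tail: C_last / k_e = 13.43 / 0.114 = 117.807
AUC_0→∞ = 34.50875 + 117.807 = 152.31575 µg/mL·h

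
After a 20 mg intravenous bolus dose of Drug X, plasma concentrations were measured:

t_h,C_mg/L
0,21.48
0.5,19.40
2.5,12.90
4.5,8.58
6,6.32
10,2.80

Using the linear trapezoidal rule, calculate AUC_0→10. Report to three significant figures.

Trapezoidal AUC_0→10:
  [0→0.5]: (21.48+19.40)/2 × 0.5 = 10.22
  [0.5→2.5]: (19.40+12.90)/2 × 2 = 32.3
  [2.5→4.5]: (12.90+8.58)/2 × 2 = 21.48
  [4.5→6]: (8.58+6.32)/2 × 1.5 = 11.175
  [6→10]: (6.32+2.80)/2 × 4 = 18.24
  Sum = 93.415 mg/L·h

AUC = 93.4 mg/L·h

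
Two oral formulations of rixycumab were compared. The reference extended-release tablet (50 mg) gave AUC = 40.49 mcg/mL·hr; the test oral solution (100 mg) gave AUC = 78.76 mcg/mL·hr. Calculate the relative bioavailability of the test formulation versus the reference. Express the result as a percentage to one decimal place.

F_rel = (AUC_test/D_test) / (AUC_ref/D_ref)
      = (78.76/100) / (40.49/50)
      = 0.7876 / 0.8098 = 0.9726 = 97.26%

F_rel = 97.3%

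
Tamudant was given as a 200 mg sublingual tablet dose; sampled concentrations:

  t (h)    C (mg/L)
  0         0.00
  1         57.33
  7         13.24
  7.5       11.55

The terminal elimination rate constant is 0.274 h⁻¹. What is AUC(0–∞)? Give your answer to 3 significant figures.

AUC = 289 mg/L·h

Trapezoidal AUC_0→7.5:
  [0→1]: (0.00+57.33)/2 × 1 = 28.665
  [1→7]: (57.33+13.24)/2 × 6 = 211.71
  [7→7.5]: (13.24+11.55)/2 × 0.5 = 6.1975
  Sum = 246.5725 mg/L·h
Extrapolated tail: C_last / k_e = 11.55 / 0.274 = 42.153
AUC_0→∞ = 246.5725 + 42.153 = 288.7255 mg/L·h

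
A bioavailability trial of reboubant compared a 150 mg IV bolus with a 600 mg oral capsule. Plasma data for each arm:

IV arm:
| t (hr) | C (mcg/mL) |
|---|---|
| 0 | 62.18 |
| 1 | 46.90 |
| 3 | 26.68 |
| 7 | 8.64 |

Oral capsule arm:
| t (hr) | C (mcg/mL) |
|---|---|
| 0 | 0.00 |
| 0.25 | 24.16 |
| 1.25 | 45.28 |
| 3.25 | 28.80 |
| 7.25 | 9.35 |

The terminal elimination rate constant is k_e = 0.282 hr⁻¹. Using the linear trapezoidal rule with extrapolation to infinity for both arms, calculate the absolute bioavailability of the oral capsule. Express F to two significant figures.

Trapezoidal AUC_0→7 (IV):
  [0→1]: (62.18+46.90)/2 × 1 = 54.54
  [1→3]: (46.90+26.68)/2 × 2 = 73.58
  [3→7]: (26.68+8.64)/2 × 4 = 70.64
  Sum = 198.76 mcg/mL·hr
IV tail: 8.64/0.282 = 30.638; AUC_iv,0→∞ = 198.76 + 30.638 = 229.398 mcg/mL·hr
Trapezoidal AUC_0→7.25 (oral capsule):
  [0→0.25]: (0.00+24.16)/2 × 0.25 = 3.02
  [0.25→1.25]: (24.16+45.28)/2 × 1 = 34.72
  [1.25→3.25]: (45.28+28.80)/2 × 2 = 74.08
  [3.25→7.25]: (28.80+9.35)/2 × 4 = 76.3
  Sum = 188.12 mcg/mL·hr
oral capsule tail: 9.35/0.282 = 33.156; AUC_ev,0→∞ = 188.12 + 33.156 = 221.276 mcg/mL·hr
F = (AUC_ev/D_ev)/(AUC_iv/D_iv) = (221.276/600)/(229.398/150) = 0.368793/1.52932 = 0.2411

F = 0.24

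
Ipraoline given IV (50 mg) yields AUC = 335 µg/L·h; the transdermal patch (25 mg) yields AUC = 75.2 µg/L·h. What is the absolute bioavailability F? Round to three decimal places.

F = 0.449

F = (AUC_ev / D_ev) / (AUC_iv / D_iv)
  = (75.2/25) / (335/50)
  = 3.008 / 6.7 = 0.4490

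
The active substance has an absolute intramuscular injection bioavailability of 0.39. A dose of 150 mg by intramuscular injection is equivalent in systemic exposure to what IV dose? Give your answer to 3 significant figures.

D_iv = 58.5 mg

Systemic exposure from an extravascular dose = F × D_ev, so the equivalent IV dose is F × D_ev.
D_iv = F × D_ev = 0.39 × 150 = 58.5 mg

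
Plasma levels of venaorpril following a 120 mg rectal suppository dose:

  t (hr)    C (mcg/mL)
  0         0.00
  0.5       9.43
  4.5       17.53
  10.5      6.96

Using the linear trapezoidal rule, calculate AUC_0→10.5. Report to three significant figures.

Trapezoidal AUC_0→10.5:
  [0→0.5]: (0.00+9.43)/2 × 0.5 = 2.3575
  [0.5→4.5]: (9.43+17.53)/2 × 4 = 53.92
  [4.5→10.5]: (17.53+6.96)/2 × 6 = 73.47
  Sum = 129.7475 mcg/mL·hr

AUC = 130 mcg/mL·hr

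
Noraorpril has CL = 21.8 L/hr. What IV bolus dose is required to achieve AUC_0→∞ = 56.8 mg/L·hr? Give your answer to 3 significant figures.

Dose_iv = CL × AUC_0→∞
     = 21.8 × 56.8 = 1238.24 mg

Dose = 1240 mg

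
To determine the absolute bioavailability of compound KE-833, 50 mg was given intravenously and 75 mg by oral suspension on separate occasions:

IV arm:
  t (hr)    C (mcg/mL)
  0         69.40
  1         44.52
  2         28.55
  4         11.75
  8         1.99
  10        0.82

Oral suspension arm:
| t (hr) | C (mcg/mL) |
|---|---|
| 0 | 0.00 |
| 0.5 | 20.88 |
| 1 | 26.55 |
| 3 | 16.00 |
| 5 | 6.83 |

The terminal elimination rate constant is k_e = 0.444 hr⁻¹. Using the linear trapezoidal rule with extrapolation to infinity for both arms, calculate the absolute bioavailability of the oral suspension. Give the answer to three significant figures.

Trapezoidal AUC_0→10 (IV):
  [0→1]: (69.40+44.52)/2 × 1 = 56.96
  [1→2]: (44.52+28.55)/2 × 1 = 36.535
  [2→4]: (28.55+11.75)/2 × 2 = 40.3
  [4→8]: (11.75+1.99)/2 × 4 = 27.48
  [8→10]: (1.99+0.82)/2 × 2 = 2.81
  Sum = 164.085 mcg/mL·hr
IV tail: 0.82/0.444 = 1.847; AUC_iv,0→∞ = 164.085 + 1.847 = 165.932 mcg/mL·hr
Trapezoidal AUC_0→5 (oral suspension):
  [0→0.5]: (0.00+20.88)/2 × 0.5 = 5.22
  [0.5→1]: (20.88+26.55)/2 × 0.5 = 11.8575
  [1→3]: (26.55+16.00)/2 × 2 = 42.55
  [3→5]: (16.00+6.83)/2 × 2 = 22.83
  Sum = 82.4575 mcg/mL·hr
oral suspension tail: 6.83/0.444 = 15.383; AUC_ev,0→∞ = 82.4575 + 15.383 = 97.8405 mcg/mL·hr
F = (AUC_ev/D_ev)/(AUC_iv/D_iv) = (97.8405/75)/(165.932/50) = 1.30454/3.31864 = 0.3931

F = 0.393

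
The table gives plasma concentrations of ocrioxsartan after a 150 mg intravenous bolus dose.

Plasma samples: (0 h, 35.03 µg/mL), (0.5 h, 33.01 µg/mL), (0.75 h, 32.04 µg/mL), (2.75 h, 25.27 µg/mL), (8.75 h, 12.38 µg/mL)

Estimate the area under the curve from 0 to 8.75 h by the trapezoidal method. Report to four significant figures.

Trapezoidal AUC_0→8.75:
  [0→0.5]: (35.03+33.01)/2 × 0.5 = 17.01
  [0.5→0.75]: (33.01+32.04)/2 × 0.25 = 8.13125
  [0.75→2.75]: (32.04+25.27)/2 × 2 = 57.31
  [2.75→8.75]: (25.27+12.38)/2 × 6 = 112.95
  Sum = 195.40125 µg/mL·h

AUC = 195.4 µg/mL·h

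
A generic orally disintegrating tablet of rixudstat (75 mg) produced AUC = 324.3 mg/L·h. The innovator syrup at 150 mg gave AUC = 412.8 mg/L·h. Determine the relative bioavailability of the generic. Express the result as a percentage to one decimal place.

F_rel = (AUC_test/D_test) / (AUC_ref/D_ref)
      = (324.3/75) / (412.8/150)
      = 4.324 / 2.752 = 1.5712 = 157.12%

F_rel = 157.1%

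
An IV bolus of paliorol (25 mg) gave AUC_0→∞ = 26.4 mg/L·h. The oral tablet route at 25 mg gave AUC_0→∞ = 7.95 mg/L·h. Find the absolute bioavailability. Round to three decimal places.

F = 0.301

F = (AUC_ev / D_ev) / (AUC_iv / D_iv)
  = (7.95/25) / (26.4/25)
  = 0.318 / 1.056 = 0.3011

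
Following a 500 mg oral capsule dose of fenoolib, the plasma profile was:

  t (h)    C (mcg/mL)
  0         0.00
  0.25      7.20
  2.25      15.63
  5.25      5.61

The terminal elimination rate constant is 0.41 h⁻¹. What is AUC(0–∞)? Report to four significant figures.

AUC = 69.27 mcg/mL·h

Trapezoidal AUC_0→5.25:
  [0→0.25]: (0.00+7.20)/2 × 0.25 = 0.9
  [0.25→2.25]: (7.20+15.63)/2 × 2 = 22.83
  [2.25→5.25]: (15.63+5.61)/2 × 3 = 31.86
  Sum = 55.59 mcg/mL·h
Extrapolated tail: C_last / k_e = 5.61 / 0.41 = 13.683
AUC_0→∞ = 55.59 + 13.683 = 69.273 mcg/mL·h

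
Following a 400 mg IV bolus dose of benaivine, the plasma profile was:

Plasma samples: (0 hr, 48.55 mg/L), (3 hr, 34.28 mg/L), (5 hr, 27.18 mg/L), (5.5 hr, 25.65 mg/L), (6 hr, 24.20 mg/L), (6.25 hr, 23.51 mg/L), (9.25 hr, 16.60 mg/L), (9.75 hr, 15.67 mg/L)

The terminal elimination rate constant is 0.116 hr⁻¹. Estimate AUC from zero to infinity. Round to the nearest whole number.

AUC = 421 mg/L·hr

Trapezoidal AUC_0→9.75:
  [0→3]: (48.55+34.28)/2 × 3 = 124.245
  [3→5]: (34.28+27.18)/2 × 2 = 61.46
  [5→5.5]: (27.18+25.65)/2 × 0.5 = 13.2075
  [5.5→6]: (25.65+24.20)/2 × 0.5 = 12.4625
  [6→6.25]: (24.20+23.51)/2 × 0.25 = 5.96375
  [6.25→9.25]: (23.51+16.60)/2 × 3 = 60.165
  [9.25→9.75]: (16.60+15.67)/2 × 0.5 = 8.0675
  Sum = 285.57125 mg/L·hr
Extrapolated tail: C_last / k_e = 15.67 / 0.116 = 135.086
AUC_0→∞ = 285.57125 + 135.086 = 420.65725 mg/L·hr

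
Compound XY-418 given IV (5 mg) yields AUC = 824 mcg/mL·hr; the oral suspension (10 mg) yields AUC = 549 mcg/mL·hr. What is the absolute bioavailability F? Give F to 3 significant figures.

F = (AUC_ev / D_ev) / (AUC_iv / D_iv)
  = (549/10) / (824/5)
  = 54.9 / 164.8 = 0.3331

F = 0.333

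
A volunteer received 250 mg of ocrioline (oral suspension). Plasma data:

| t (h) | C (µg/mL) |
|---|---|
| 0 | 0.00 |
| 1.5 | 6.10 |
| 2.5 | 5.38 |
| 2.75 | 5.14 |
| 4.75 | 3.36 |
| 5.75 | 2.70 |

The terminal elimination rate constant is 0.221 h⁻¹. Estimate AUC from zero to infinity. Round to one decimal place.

Trapezoidal AUC_0→5.75:
  [0→1.5]: (0.00+6.10)/2 × 1.5 = 4.575
  [1.5→2.5]: (6.10+5.38)/2 × 1 = 5.74
  [2.5→2.75]: (5.38+5.14)/2 × 0.25 = 1.315
  [2.75→4.75]: (5.14+3.36)/2 × 2 = 8.5
  [4.75→5.75]: (3.36+2.70)/2 × 1 = 3.03
  Sum = 23.16 µg/mL·h
Extrapolated tail: C_last / k_e = 2.70 / 0.221 = 12.217
AUC_0→∞ = 23.16 + 12.217 = 35.377 µg/mL·h

AUC = 35.4 µg/mL·h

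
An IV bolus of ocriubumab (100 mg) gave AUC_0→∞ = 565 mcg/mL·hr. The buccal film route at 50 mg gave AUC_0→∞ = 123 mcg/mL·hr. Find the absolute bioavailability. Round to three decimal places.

F = 0.435

F = (AUC_ev / D_ev) / (AUC_iv / D_iv)
  = (123/50) / (565/100)
  = 2.46 / 5.65 = 0.4354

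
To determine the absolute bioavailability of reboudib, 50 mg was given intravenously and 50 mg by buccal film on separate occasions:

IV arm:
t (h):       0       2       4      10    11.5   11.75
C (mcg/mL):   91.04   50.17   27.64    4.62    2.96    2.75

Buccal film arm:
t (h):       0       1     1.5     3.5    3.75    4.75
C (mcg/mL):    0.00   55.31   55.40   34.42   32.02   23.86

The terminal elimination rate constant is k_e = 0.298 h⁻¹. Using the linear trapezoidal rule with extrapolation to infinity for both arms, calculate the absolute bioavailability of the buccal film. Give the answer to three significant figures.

F = 0.789

Trapezoidal AUC_0→11.75 (IV):
  [0→2]: (91.04+50.17)/2 × 2 = 141.21
  [2→4]: (50.17+27.64)/2 × 2 = 77.81
  [4→10]: (27.64+4.62)/2 × 6 = 96.78
  [10→11.5]: (4.62+2.96)/2 × 1.5 = 5.685
  [11.5→11.75]: (2.96+2.75)/2 × 0.25 = 0.71375
  Sum = 322.19875 mcg/mL·h
IV tail: 2.75/0.298 = 9.228; AUC_iv,0→∞ = 322.19875 + 9.228 = 331.42675 mcg/mL·h
Trapezoidal AUC_0→4.75 (buccal film):
  [0→1]: (0.00+55.31)/2 × 1 = 27.655
  [1→1.5]: (55.31+55.40)/2 × 0.5 = 27.6775
  [1.5→3.5]: (55.40+34.42)/2 × 2 = 89.82
  [3.5→3.75]: (34.42+32.02)/2 × 0.25 = 8.305
  [3.75→4.75]: (32.02+23.86)/2 × 1 = 27.94
  Sum = 181.3975 mcg/mL·h
buccal film tail: 23.86/0.298 = 80.067; AUC_ev,0→∞ = 181.3975 + 80.067 = 261.4645 mcg/mL·h
F = (AUC_ev/D_ev)/(AUC_iv/D_iv) = (261.4645/50)/(331.42675/50) = 5.22929/6.628535 = 0.7889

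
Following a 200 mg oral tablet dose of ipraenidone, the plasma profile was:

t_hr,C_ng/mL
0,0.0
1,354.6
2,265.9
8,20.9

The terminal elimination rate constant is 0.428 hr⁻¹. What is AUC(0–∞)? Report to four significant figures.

AUC = 1397 ng/mL·hr

Trapezoidal AUC_0→8:
  [0→1]: (0.0+354.6)/2 × 1 = 177.3
  [1→2]: (354.6+265.9)/2 × 1 = 310.25
  [2→8]: (265.9+20.9)/2 × 6 = 860.4
  Sum = 1347.95 ng/mL·hr
Extrapolated tail: C_last / k_e = 20.9 / 0.428 = 48.832
AUC_0→∞ = 1347.95 + 48.832 = 1396.782 ng/mL·hr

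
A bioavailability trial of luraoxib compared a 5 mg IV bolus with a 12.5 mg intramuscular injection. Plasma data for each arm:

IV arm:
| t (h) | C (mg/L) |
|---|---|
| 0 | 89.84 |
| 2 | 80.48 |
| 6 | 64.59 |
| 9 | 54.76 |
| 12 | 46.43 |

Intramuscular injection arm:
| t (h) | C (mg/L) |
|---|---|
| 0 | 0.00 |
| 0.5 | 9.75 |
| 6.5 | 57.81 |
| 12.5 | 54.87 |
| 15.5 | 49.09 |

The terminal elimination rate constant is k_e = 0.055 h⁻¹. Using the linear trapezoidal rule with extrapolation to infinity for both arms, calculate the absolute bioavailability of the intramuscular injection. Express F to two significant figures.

Trapezoidal AUC_0→12 (IV):
  [0→2]: (89.84+80.48)/2 × 2 = 170.32
  [2→6]: (80.48+64.59)/2 × 4 = 290.14
  [6→9]: (64.59+54.76)/2 × 3 = 179.025
  [9→12]: (54.76+46.43)/2 × 3 = 151.785
  Sum = 791.27 mg/L·h
IV tail: 46.43/0.055 = 844.182; AUC_iv,0→∞ = 791.27 + 844.182 = 1635.452 mg/L·h
Trapezoidal AUC_0→15.5 (intramuscular injection):
  [0→0.5]: (0.00+9.75)/2 × 0.5 = 2.4375
  [0.5→6.5]: (9.75+57.81)/2 × 6 = 202.68
  [6.5→12.5]: (57.81+54.87)/2 × 6 = 338.04
  [12.5→15.5]: (54.87+49.09)/2 × 3 = 155.94
  Sum = 699.0975 mg/L·h
intramuscular injection tail: 49.09/0.055 = 892.545; AUC_ev,0→∞ = 699.0975 + 892.545 = 1591.6425 mg/L·h
F = (AUC_ev/D_ev)/(AUC_iv/D_iv) = (1591.6425/12.5)/(1635.452/5) = 127.3314/327.0904 = 0.3893

F = 0.39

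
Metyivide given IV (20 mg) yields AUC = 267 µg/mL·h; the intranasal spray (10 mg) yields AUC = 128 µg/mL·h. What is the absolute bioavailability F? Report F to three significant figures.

F = 0.959

F = (AUC_ev / D_ev) / (AUC_iv / D_iv)
  = (128/10) / (267/20)
  = 12.8 / 13.35 = 0.9588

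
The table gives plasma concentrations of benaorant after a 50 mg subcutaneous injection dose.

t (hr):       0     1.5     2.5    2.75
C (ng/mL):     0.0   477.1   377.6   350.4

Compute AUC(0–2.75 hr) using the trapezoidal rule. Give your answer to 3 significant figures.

Trapezoidal AUC_0→2.75:
  [0→1.5]: (0.0+477.1)/2 × 1.5 = 357.825
  [1.5→2.5]: (477.1+377.6)/2 × 1 = 427.35
  [2.5→2.75]: (377.6+350.4)/2 × 0.25 = 91.0
  Sum = 876.175 ng/mL·hr

AUC = 876 ng/mL·hr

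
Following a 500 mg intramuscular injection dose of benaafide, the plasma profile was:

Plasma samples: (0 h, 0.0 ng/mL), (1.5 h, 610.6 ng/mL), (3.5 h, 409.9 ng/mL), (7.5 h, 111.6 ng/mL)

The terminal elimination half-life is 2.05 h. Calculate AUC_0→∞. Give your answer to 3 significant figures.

Trapezoidal AUC_0→7.5:
  [0→1.5]: (0.0+610.6)/2 × 1.5 = 457.95
  [1.5→3.5]: (610.6+409.9)/2 × 2 = 1020.5
  [3.5→7.5]: (409.9+111.6)/2 × 4 = 1043.0
  Sum = 2521.45 ng/mL·h
k_e = ln2 / t½ = 0.693147 / 2.05 = 0.3381 h^-1
Extrapolated tail: C_last / k_e = 111.6 / 0.3381 = 330.080
AUC_0→∞ = 2521.45 + 330.080 = 2851.53 ng/mL·h

AUC = 2850 ng/mL·h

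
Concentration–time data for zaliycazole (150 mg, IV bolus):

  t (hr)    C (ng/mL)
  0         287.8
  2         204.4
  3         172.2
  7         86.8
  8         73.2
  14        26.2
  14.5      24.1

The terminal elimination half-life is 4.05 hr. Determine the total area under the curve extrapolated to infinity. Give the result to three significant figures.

AUC = 1730 ng/mL·hr

Trapezoidal AUC_0→14.5:
  [0→2]: (287.8+204.4)/2 × 2 = 492.2
  [2→3]: (204.4+172.2)/2 × 1 = 188.3
  [3→7]: (172.2+86.8)/2 × 4 = 518.0
  [7→8]: (86.8+73.2)/2 × 1 = 80.0
  [8→14]: (73.2+26.2)/2 × 6 = 298.2
  [14→14.5]: (26.2+24.1)/2 × 0.5 = 12.575
  Sum = 1589.275 ng/mL·hr
k_e = ln2 / t½ = 0.693147 / 4.05 = 0.1711 hr^-1
Extrapolated tail: C_last / k_e = 24.1 / 0.1711 = 140.853
AUC_0→∞ = 1589.275 + 140.853 = 1730.128 ng/mL·hr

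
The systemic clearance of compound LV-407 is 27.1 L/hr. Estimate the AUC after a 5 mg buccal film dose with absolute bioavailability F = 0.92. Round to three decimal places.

AUC = 0.170 mg/L·hr

AUC_0→∞ = F × Dose / CL
        = 0.92 × 5 / 27.1 = 0.169742 mg/L·hr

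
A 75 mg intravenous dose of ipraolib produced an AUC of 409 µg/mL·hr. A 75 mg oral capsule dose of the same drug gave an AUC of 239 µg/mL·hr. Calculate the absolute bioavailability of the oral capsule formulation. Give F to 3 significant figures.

F = (AUC_ev / D_ev) / (AUC_iv / D_iv)
  = (239/75) / (409/75)
  = 3.18667 / 5.45333 = 0.5844

F = 0.584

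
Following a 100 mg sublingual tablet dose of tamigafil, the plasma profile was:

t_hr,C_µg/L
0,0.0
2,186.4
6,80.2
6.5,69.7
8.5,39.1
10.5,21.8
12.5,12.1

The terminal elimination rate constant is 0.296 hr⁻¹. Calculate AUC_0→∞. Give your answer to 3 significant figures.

AUC = 1000 µg/L·hr

Trapezoidal AUC_0→12.5:
  [0→2]: (0.0+186.4)/2 × 2 = 186.4
  [2→6]: (186.4+80.2)/2 × 4 = 533.2
  [6→6.5]: (80.2+69.7)/2 × 0.5 = 37.475
  [6.5→8.5]: (69.7+39.1)/2 × 2 = 108.8
  [8.5→10.5]: (39.1+21.8)/2 × 2 = 60.9
  [10.5→12.5]: (21.8+12.1)/2 × 2 = 33.9
  Sum = 960.675 µg/L·hr
Extrapolated tail: C_last / k_e = 12.1 / 0.296 = 40.878
AUC_0→∞ = 960.675 + 40.878 = 1001.553 µg/L·hr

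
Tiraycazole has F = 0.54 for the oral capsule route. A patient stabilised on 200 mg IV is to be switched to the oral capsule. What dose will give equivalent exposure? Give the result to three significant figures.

D_oral = 370 mg

For equal systemic exposure: F × D_ev = D_iv
D_ev = D_iv / F = 200 / 0.54 = 370.37 mg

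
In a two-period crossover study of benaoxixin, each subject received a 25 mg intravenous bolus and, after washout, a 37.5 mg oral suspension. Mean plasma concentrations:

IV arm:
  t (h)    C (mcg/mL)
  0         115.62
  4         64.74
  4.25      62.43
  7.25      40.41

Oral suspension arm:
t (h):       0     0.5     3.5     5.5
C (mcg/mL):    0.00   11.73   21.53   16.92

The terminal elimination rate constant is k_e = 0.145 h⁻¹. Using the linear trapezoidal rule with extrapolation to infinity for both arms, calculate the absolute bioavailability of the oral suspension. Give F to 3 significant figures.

F = 0.171

Trapezoidal AUC_0→7.25 (IV):
  [0→4]: (115.62+64.74)/2 × 4 = 360.72
  [4→4.25]: (64.74+62.43)/2 × 0.25 = 15.89625
  [4.25→7.25]: (62.43+40.41)/2 × 3 = 154.26
  Sum = 530.87625 mcg/mL·h
IV tail: 40.41/0.145 = 278.690; AUC_iv,0→∞ = 530.87625 + 278.690 = 809.56625 mcg/mL·h
Trapezoidal AUC_0→5.5 (oral suspension):
  [0→0.5]: (0.00+11.73)/2 × 0.5 = 2.9325
  [0.5→3.5]: (11.73+21.53)/2 × 3 = 49.89
  [3.5→5.5]: (21.53+16.92)/2 × 2 = 38.45
  Sum = 91.2725 mcg/mL·h
oral suspension tail: 16.92/0.145 = 116.690; AUC_ev,0→∞ = 91.2725 + 116.690 = 207.9625 mcg/mL·h
F = (AUC_ev/D_ev)/(AUC_iv/D_iv) = (207.9625/37.5)/(809.56625/25) = 5.54567/32.38265 = 0.1713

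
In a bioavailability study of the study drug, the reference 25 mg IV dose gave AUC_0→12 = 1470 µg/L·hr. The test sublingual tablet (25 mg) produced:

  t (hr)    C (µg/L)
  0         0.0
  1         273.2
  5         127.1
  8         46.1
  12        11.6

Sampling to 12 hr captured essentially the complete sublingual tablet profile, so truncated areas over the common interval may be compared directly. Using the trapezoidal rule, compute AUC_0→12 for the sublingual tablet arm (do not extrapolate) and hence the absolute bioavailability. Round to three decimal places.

Trapezoidal AUC_0→12 (sublingual tablet):
  [0→1]: (0.0+273.2)/2 × 1 = 136.6
  [1→5]: (273.2+127.1)/2 × 4 = 800.6
  [5→8]: (127.1+46.1)/2 × 3 = 259.8
  [8→12]: (46.1+11.6)/2 × 4 = 115.4
  Sum = 1312.4 µg/L·hr
F = (AUC_ev/D_ev)/(AUC_iv/D_iv) = (1312.4/25)/(1470/25) = 52.496/58.8 = 0.8928

F = 0.893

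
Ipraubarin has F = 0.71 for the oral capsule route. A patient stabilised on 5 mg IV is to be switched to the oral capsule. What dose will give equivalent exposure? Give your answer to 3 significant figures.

D_oral = 7.04 mg

For equal systemic exposure: F × D_ev = D_iv
D_ev = D_iv / F = 5 / 0.71 = 7.04225 mg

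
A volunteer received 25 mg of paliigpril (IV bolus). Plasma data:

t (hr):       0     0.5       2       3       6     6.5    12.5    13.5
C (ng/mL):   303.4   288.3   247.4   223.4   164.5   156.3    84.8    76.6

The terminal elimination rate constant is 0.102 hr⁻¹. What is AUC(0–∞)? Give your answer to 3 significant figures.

AUC = 3000 ng/mL·hr

Trapezoidal AUC_0→13.5:
  [0→0.5]: (303.4+288.3)/2 × 0.5 = 147.925
  [0.5→2]: (288.3+247.4)/2 × 1.5 = 401.775
  [2→3]: (247.4+223.4)/2 × 1 = 235.4
  [3→6]: (223.4+164.5)/2 × 3 = 581.85
  [6→6.5]: (164.5+156.3)/2 × 0.5 = 80.2
  [6.5→12.5]: (156.3+84.8)/2 × 6 = 723.3
  [12.5→13.5]: (84.8+76.6)/2 × 1 = 80.7
  Sum = 2251.15 ng/mL·hr
Extrapolated tail: C_last / k_e = 76.6 / 0.102 = 750.980
AUC_0→∞ = 2251.15 + 750.980 = 3002.13 ng/mL·hr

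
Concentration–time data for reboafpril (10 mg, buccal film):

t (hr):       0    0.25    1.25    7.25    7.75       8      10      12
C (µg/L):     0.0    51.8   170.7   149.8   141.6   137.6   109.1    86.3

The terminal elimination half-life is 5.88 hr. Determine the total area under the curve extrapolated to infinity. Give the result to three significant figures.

Trapezoidal AUC_0→12:
  [0→0.25]: (0.0+51.8)/2 × 0.25 = 6.475
  [0.25→1.25]: (51.8+170.7)/2 × 1 = 111.25
  [1.25→7.25]: (170.7+149.8)/2 × 6 = 961.5
  [7.25→7.75]: (149.8+141.6)/2 × 0.5 = 72.85
  [7.75→8]: (141.6+137.6)/2 × 0.25 = 34.9
  [8→10]: (137.6+109.1)/2 × 2 = 246.7
  [10→12]: (109.1+86.3)/2 × 2 = 195.4
  Sum = 1629.075 µg/L·hr
k_e = ln2 / t½ = 0.693147 / 5.88 = 0.1179 hr^-1
Extrapolated tail: C_last / k_e = 86.3 / 0.1179 = 731.976
AUC_0→∞ = 1629.075 + 731.976 = 2361.051 µg/L·hr

AUC = 2360 µg/L·hr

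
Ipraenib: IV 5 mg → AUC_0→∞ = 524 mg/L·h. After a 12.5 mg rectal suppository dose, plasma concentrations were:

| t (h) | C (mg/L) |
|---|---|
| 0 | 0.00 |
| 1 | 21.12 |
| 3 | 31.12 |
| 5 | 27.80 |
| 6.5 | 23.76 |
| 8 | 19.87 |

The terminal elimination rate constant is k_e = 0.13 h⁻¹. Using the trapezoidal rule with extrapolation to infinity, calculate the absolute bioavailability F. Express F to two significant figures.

F = 0.26

Trapezoidal AUC_0→8 (rectal suppository):
  [0→1]: (0.00+21.12)/2 × 1 = 10.56
  [1→3]: (21.12+31.12)/2 × 2 = 52.24
  [3→5]: (31.12+27.80)/2 × 2 = 58.92
  [5→6.5]: (27.80+23.76)/2 × 1.5 = 38.67
  [6.5→8]: (23.76+19.87)/2 × 1.5 = 32.7225
  Sum = 193.1125 mg/L·h
Tail: C_last/k_e = 19.87/0.13 = 152.846
AUC_0→∞ (rectal suppository) = 193.1125 + 152.846 = 345.9585 mg/L·h
F = (AUC_ev/D_ev)/(AUC_iv/D_iv) = (345.9585/12.5)/(524/5) = 27.67668/104.8 = 0.2641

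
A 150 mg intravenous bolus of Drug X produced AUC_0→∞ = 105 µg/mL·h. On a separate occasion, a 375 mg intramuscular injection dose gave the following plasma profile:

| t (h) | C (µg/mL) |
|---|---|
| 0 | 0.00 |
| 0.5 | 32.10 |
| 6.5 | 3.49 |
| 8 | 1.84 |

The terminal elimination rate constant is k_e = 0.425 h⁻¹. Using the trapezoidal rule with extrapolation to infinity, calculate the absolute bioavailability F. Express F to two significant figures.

F = 0.47

Trapezoidal AUC_0→8 (intramuscular injection):
  [0→0.5]: (0.00+32.10)/2 × 0.5 = 8.025
  [0.5→6.5]: (32.10+3.49)/2 × 6 = 106.77
  [6.5→8]: (3.49+1.84)/2 × 1.5 = 3.9975
  Sum = 118.7925 µg/mL·h
Tail: C_last/k_e = 1.84/0.425 = 4.329
AUC_0→∞ (intramuscular injection) = 118.7925 + 4.329 = 123.1215 µg/mL·h
F = (AUC_ev/D_ev)/(AUC_iv/D_iv) = (123.1215/375)/(105/150) = 0.328324/0.7 = 0.4690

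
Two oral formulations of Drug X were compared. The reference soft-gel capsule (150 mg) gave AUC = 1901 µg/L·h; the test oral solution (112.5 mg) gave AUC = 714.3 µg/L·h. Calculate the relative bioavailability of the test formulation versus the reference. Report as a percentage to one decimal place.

F_rel = (AUC_test/D_test) / (AUC_ref/D_ref)
      = (714.3/112.5) / (1901/150)
      = 6.34933 / 12.6733 = 0.5010 = 50.10%

F_rel = 50.1%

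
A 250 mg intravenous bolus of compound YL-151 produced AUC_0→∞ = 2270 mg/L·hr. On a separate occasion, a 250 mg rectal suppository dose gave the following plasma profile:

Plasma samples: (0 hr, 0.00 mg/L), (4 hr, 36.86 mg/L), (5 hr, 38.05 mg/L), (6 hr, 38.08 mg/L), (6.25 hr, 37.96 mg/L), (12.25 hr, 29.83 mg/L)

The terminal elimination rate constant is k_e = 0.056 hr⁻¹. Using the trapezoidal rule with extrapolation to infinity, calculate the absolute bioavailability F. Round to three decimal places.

F = 0.394

Trapezoidal AUC_0→12.25 (rectal suppository):
  [0→4]: (0.00+36.86)/2 × 4 = 73.72
  [4→5]: (36.86+38.05)/2 × 1 = 37.455
  [5→6]: (38.05+38.08)/2 × 1 = 38.065
  [6→6.25]: (38.08+37.96)/2 × 0.25 = 9.505
  [6.25→12.25]: (37.96+29.83)/2 × 6 = 203.37
  Sum = 362.115 mg/L·hr
Tail: C_last/k_e = 29.83/0.056 = 532.679
AUC_0→∞ (rectal suppository) = 362.115 + 532.679 = 894.794 mg/L·hr
F = (AUC_ev/D_ev)/(AUC_iv/D_iv) = (894.794/250)/(2270/250) = 3.579176/9.08 = 0.3942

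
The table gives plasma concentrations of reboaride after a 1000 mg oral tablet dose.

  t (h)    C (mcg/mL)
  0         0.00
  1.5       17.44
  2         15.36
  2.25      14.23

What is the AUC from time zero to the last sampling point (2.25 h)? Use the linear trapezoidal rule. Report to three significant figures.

Trapezoidal AUC_0→2.25:
  [0→1.5]: (0.00+17.44)/2 × 1.5 = 13.08
  [1.5→2]: (17.44+15.36)/2 × 0.5 = 8.2
  [2→2.25]: (15.36+14.23)/2 × 0.25 = 3.69875
  Sum = 24.97875 mcg/mL·h

AUC = 25.0 mcg/mL·h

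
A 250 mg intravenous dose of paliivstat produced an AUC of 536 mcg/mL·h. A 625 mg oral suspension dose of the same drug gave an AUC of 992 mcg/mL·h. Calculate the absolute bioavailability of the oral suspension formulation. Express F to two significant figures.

F = 0.74

F = (AUC_ev / D_ev) / (AUC_iv / D_iv)
  = (992/625) / (536/250)
  = 1.5872 / 2.144 = 0.7403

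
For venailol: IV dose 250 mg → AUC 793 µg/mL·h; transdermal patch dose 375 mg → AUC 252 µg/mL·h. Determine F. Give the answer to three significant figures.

F = 0.212

F = (AUC_ev / D_ev) / (AUC_iv / D_iv)
  = (252/375) / (793/250)
  = 0.672 / 3.172 = 0.2119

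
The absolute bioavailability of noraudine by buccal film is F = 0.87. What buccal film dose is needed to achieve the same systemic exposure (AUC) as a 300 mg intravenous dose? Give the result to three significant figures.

For equal systemic exposure: F × D_ev = D_iv
D_ev = D_iv / F = 300 / 0.87 = 344.828 mg

D_buccal = 345 mg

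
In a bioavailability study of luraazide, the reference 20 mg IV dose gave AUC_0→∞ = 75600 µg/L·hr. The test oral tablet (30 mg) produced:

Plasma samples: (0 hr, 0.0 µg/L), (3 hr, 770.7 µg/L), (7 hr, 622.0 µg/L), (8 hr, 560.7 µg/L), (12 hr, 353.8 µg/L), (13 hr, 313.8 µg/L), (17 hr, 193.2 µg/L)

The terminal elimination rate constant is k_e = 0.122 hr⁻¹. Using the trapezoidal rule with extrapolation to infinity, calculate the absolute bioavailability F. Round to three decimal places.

Trapezoidal AUC_0→17 (oral tablet):
  [0→3]: (0.0+770.7)/2 × 3 = 1156.05
  [3→7]: (770.7+622.0)/2 × 4 = 2785.4
  [7→8]: (622.0+560.7)/2 × 1 = 591.35
  [8→12]: (560.7+353.8)/2 × 4 = 1829.0
  [12→13]: (353.8+313.8)/2 × 1 = 333.8
  [13→17]: (313.8+193.2)/2 × 4 = 1014.0
  Sum = 7709.6 µg/L·hr
Tail: C_last/k_e = 193.2/0.122 = 1583.607
AUC_0→∞ (oral tablet) = 7709.6 + 1583.607 = 9293.207 µg/L·hr
F = (AUC_ev/D_ev)/(AUC_iv/D_iv) = (9293.207/30)/(75600/20) = 309.774/3780 = 0.0820

F = 0.082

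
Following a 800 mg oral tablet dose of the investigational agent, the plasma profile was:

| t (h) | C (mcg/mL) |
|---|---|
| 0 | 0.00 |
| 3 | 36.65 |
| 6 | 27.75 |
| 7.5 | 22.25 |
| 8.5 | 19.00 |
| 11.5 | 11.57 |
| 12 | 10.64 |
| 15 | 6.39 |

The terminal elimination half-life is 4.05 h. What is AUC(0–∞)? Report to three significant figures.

Trapezoidal AUC_0→15:
  [0→3]: (0.00+36.65)/2 × 3 = 54.975
  [3→6]: (36.65+27.75)/2 × 3 = 96.6
  [6→7.5]: (27.75+22.25)/2 × 1.5 = 37.5
  [7.5→8.5]: (22.25+19.00)/2 × 1 = 20.625
  [8.5→11.5]: (19.00+11.57)/2 × 3 = 45.855
  [11.5→12]: (11.57+10.64)/2 × 0.5 = 5.5525
  [12→15]: (10.64+6.39)/2 × 3 = 25.545
  Sum = 286.6525 mcg/mL·h
k_e = ln2 / t½ = 0.693147 / 4.05 = 0.1711 h^-1
Extrapolated tail: C_last / k_e = 6.39 / 0.1711 = 37.347
AUC_0→∞ = 286.6525 + 37.347 = 323.9995 mcg/mL·h

AUC = 324 mcg/mL·h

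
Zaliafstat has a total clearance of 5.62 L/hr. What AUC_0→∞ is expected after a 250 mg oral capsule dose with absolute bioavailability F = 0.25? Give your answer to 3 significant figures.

AUC_0→∞ = F × Dose / CL
        = 0.25 × 250 / 5.62 = 11.121 mg/L·hr

AUC = 11.1 mg/L·hr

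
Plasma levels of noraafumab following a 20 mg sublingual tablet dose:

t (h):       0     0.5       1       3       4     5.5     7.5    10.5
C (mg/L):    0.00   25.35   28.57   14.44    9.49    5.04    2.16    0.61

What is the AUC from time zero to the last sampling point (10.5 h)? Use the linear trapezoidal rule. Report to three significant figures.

AUC = 97.0 mg/L·h

Trapezoidal AUC_0→10.5:
  [0→0.5]: (0.00+25.35)/2 × 0.5 = 6.3375
  [0.5→1]: (25.35+28.57)/2 × 0.5 = 13.48
  [1→3]: (28.57+14.44)/2 × 2 = 43.01
  [3→4]: (14.44+9.49)/2 × 1 = 11.965
  [4→5.5]: (9.49+5.04)/2 × 1.5 = 10.8975
  [5.5→7.5]: (5.04+2.16)/2 × 2 = 7.2
  [7.5→10.5]: (2.16+0.61)/2 × 3 = 4.155
  Sum = 97.045 mg/L·h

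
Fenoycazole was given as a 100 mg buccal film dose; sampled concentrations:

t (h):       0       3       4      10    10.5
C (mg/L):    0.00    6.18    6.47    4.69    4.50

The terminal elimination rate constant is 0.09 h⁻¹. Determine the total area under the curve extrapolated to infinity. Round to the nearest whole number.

AUC = 101 mg/L·h

Trapezoidal AUC_0→10.5:
  [0→3]: (0.00+6.18)/2 × 3 = 9.27
  [3→4]: (6.18+6.47)/2 × 1 = 6.325
  [4→10]: (6.47+4.69)/2 × 6 = 33.48
  [10→10.5]: (4.69+4.50)/2 × 0.5 = 2.2975
  Sum = 51.3725 mg/L·h
Extrapolated tail: C_last / k_e = 4.50 / 0.09 = 50.000
AUC_0→∞ = 51.3725 + 50.000 = 101.3725 mg/L·h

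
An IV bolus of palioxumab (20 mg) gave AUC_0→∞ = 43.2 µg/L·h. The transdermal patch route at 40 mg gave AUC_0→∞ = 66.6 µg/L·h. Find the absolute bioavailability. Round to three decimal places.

F = 0.771

F = (AUC_ev / D_ev) / (AUC_iv / D_iv)
  = (66.6/40) / (43.2/20)
  = 1.665 / 2.16 = 0.7708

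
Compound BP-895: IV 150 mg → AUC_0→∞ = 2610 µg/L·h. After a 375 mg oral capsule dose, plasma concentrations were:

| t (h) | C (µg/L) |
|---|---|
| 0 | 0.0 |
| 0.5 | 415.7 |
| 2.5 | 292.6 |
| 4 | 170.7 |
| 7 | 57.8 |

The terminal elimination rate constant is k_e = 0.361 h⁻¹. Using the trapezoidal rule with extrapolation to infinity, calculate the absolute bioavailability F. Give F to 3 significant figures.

Trapezoidal AUC_0→7 (oral capsule):
  [0→0.5]: (0.0+415.7)/2 × 0.5 = 103.925
  [0.5→2.5]: (415.7+292.6)/2 × 2 = 708.3
  [2.5→4]: (292.6+170.7)/2 × 1.5 = 347.475
  [4→7]: (170.7+57.8)/2 × 3 = 342.75
  Sum = 1502.45 µg/L·h
Tail: C_last/k_e = 57.8/0.361 = 160.111
AUC_0→∞ (oral capsule) = 1502.45 + 160.111 = 1662.561 µg/L·h
F = (AUC_ev/D_ev)/(AUC_iv/D_iv) = (1662.561/375)/(2610/150) = 4.433496/17.4 = 0.2548

F = 0.255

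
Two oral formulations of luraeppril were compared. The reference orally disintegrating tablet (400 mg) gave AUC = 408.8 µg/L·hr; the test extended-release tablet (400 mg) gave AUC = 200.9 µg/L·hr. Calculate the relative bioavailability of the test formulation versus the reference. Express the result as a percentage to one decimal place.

F_rel = 49.1%

F_rel = (AUC_test/D_test) / (AUC_ref/D_ref)
      = (200.9/400) / (408.8/400)
      = 0.50225 / 1.022 = 0.4914 = 49.14%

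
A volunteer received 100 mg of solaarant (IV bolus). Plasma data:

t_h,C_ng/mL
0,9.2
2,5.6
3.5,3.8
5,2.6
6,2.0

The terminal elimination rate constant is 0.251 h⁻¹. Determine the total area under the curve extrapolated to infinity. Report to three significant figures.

Trapezoidal AUC_0→6:
  [0→2]: (9.2+5.6)/2 × 2 = 14.8
  [2→3.5]: (5.6+3.8)/2 × 1.5 = 7.05
  [3.5→5]: (3.8+2.6)/2 × 1.5 = 4.8
  [5→6]: (2.6+2.0)/2 × 1 = 2.3
  Sum = 28.95 ng/mL·h
Extrapolated tail: C_last / k_e = 2.0 / 0.251 = 7.968
AUC_0→∞ = 28.95 + 7.968 = 36.918 ng/mL·h

AUC = 36.9 ng/mL·h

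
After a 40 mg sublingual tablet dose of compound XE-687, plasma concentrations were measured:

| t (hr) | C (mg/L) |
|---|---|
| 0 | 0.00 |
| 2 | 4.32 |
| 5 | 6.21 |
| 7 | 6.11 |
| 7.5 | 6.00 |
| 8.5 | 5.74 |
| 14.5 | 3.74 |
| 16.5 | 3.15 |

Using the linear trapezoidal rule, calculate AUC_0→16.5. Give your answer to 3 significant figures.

AUC = 76.7 mg/L·hr

Trapezoidal AUC_0→16.5:
  [0→2]: (0.00+4.32)/2 × 2 = 4.32
  [2→5]: (4.32+6.21)/2 × 3 = 15.795
  [5→7]: (6.21+6.11)/2 × 2 = 12.32
  [7→7.5]: (6.11+6.00)/2 × 0.5 = 3.0275
  [7.5→8.5]: (6.00+5.74)/2 × 1 = 5.87
  [8.5→14.5]: (5.74+3.74)/2 × 6 = 28.44
  [14.5→16.5]: (3.74+3.15)/2 × 2 = 6.89
  Sum = 76.6625 mg/L·hr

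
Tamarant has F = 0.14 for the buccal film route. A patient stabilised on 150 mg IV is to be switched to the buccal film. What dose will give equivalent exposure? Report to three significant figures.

For equal systemic exposure: F × D_ev = D_iv
D_ev = D_iv / F = 150 / 0.14 = 1071.43 mg

D_buccal = 1070 mg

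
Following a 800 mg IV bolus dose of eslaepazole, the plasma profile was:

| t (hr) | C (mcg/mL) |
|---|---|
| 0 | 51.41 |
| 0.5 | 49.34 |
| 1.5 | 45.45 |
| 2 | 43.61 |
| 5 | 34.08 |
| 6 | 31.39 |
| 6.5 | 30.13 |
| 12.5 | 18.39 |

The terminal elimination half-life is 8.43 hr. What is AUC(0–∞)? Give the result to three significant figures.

AUC = 629 mcg/mL·hr

Trapezoidal AUC_0→12.5:
  [0→0.5]: (51.41+49.34)/2 × 0.5 = 25.1875
  [0.5→1.5]: (49.34+45.45)/2 × 1 = 47.395
  [1.5→2]: (45.45+43.61)/2 × 0.5 = 22.265
  [2→5]: (43.61+34.08)/2 × 3 = 116.535
  [5→6]: (34.08+31.39)/2 × 1 = 32.735
  [6→6.5]: (31.39+30.13)/2 × 0.5 = 15.38
  [6.5→12.5]: (30.13+18.39)/2 × 6 = 145.56
  Sum = 405.0575 mcg/mL·hr
k_e = ln2 / t½ = 0.693147 / 8.43 = 0.0822 hr^-1
Extrapolated tail: C_last / k_e = 18.39 / 0.0822 = 223.723
AUC_0→∞ = 405.0575 + 223.723 = 628.7805 mcg/mL·hr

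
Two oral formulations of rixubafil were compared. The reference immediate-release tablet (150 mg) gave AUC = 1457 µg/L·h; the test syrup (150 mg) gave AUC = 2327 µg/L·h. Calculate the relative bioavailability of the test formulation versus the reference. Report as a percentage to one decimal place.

F_rel = 159.7%

F_rel = (AUC_test/D_test) / (AUC_ref/D_ref)
      = (2327/150) / (1457/150)
      = 15.5133 / 9.71333 = 1.5971 = 159.71%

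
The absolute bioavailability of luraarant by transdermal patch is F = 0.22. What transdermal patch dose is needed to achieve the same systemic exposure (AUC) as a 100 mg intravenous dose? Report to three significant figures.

D_transdermal = 455 mg

For equal systemic exposure: F × D_ev = D_iv
D_ev = D_iv / F = 100 / 0.22 = 454.545 mg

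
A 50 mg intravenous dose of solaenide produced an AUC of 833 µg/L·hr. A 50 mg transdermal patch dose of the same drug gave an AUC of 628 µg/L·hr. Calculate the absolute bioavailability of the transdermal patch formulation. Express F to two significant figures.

F = (AUC_ev / D_ev) / (AUC_iv / D_iv)
  = (628/50) / (833/50)
  = 12.56 / 16.66 = 0.7539

F = 0.75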